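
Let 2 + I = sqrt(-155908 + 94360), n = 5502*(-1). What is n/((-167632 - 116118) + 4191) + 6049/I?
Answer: (-241577341*I + 1572*sqrt(15387))/(79874*(I + sqrt(15387))) ≈ -0.17687 - 24.381*I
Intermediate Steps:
n = -5502
I = -2 + 2*I*sqrt(15387) (I = -2 + sqrt(-155908 + 94360) = -2 + sqrt(-61548) = -2 + 2*I*sqrt(15387) ≈ -2.0 + 248.09*I)
n/((-167632 - 116118) + 4191) + 6049/I = -5502/((-167632 - 116118) + 4191) + 6049/(-2 + 2*I*sqrt(15387)) = -5502/(-283750 + 4191) + 6049/(-2 + 2*I*sqrt(15387)) = -5502/(-279559) + 6049/(-2 + 2*I*sqrt(15387)) = -5502*(-1/279559) + 6049/(-2 + 2*I*sqrt(15387)) = 786/39937 + 6049/(-2 + 2*I*sqrt(15387))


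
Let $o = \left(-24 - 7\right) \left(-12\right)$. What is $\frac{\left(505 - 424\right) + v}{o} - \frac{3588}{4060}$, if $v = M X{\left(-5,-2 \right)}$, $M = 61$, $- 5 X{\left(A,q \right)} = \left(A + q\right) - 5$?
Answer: $- \frac{34291}{125860} \approx -0.27245$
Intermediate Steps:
$X{\left(A,q \right)} = 1 - \frac{A}{5} - \frac{q}{5}$ ($X{\left(A,q \right)} = - \frac{\left(A + q\right) - 5}{5} = - \frac{-5 + A + q}{5} = 1 - \frac{A}{5} - \frac{q}{5}$)
$o = 372$ ($o = \left(-31\right) \left(-12\right) = 372$)
$v = \frac{732}{5}$ ($v = 61 \left(1 - -1 - - \frac{2}{5}\right) = 61 \left(1 + 1 + \frac{2}{5}\right) = 61 \cdot \frac{12}{5} = \frac{732}{5} \approx 146.4$)
$\frac{\left(505 - 424\right) + v}{o} - \frac{3588}{4060} = \frac{\left(505 - 424\right) + \frac{732}{5}}{372} - \frac{3588}{4060} = \left(81 + \frac{732}{5}\right) \frac{1}{372} - \frac{897}{1015} = \frac{1137}{5} \cdot \frac{1}{372} - \frac{897}{1015} = \frac{379}{620} - \frac{897}{1015} = - \frac{34291}{125860}$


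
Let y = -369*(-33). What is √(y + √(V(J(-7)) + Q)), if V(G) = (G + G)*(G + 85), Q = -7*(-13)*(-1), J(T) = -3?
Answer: √(12177 + I*√583) ≈ 110.35 + 0.109*I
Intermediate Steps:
Q = -91 (Q = 91*(-1) = -91)
V(G) = 2*G*(85 + G) (V(G) = (2*G)*(85 + G) = 2*G*(85 + G))
y = 12177
√(y + √(V(J(-7)) + Q)) = √(12177 + √(2*(-3)*(85 - 3) - 91)) = √(12177 + √(2*(-3)*82 - 91)) = √(12177 + √(-492 - 91)) = √(12177 + √(-583)) = √(12177 + I*√583)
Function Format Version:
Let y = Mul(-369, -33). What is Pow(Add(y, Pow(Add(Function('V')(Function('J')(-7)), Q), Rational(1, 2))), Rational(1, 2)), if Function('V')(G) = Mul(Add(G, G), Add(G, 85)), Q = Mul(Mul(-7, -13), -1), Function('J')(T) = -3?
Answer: Pow(Add(12177, Mul(I, Pow(583, Rational(1, 2)))), Rational(1, 2)) ≈ Add(110.35, Mul(0.109, I))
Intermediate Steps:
Q = -91 (Q = Mul(91, -1) = -91)
Function('V')(G) = Mul(2, G, Add(85, G)) (Function('V')(G) = Mul(Mul(2, G), Add(85, G)) = Mul(2, G, Add(85, G)))
y = 12177
Pow(Add(y, Pow(Add(Function('V')(Function('J')(-7)), Q), Rational(1, 2))), Rational(1, 2)) = Pow(Add(12177, Pow(Add(Mul(2, -3, Add(85, -3)), -91), Rational(1, 2))), Rational(1, 2)) = Pow(Add(12177, Pow(Add(Mul(2, -3, 82), -91), Rational(1, 2))), Rational(1, 2)) = Pow(Add(12177, Pow(Add(-492, -91), Rational(1, 2))), Rational(1, 2)) = Pow(Add(12177, Pow(-583, Rational(1, 2))), Rational(1, 2)) = Pow(Add(12177, Mul(I, Pow(583, Rational(1, 2)))), Rational(1, 2))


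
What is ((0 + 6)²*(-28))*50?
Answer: -50400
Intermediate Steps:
((0 + 6)²*(-28))*50 = (6²*(-28))*50 = (36*(-28))*50 = -1008*50 = -50400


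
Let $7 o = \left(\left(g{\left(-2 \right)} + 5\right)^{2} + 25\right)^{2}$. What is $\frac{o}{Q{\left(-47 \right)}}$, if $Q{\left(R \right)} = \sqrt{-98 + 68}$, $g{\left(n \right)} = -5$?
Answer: $- \frac{125 i \sqrt{30}}{42} \approx - 16.301 i$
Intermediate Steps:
$Q{\left(R \right)} = i \sqrt{30}$ ($Q{\left(R \right)} = \sqrt{-30} = i \sqrt{30}$)
$o = \frac{625}{7}$ ($o = \frac{\left(\left(-5 + 5\right)^{2} + 25\right)^{2}}{7} = \frac{\left(0^{2} + 25\right)^{2}}{7} = \frac{\left(0 + 25\right)^{2}}{7} = \frac{25^{2}}{7} = \frac{1}{7} \cdot 625 = \frac{625}{7} \approx 89.286$)
$\frac{o}{Q{\left(-47 \right)}} = \frac{625}{7 i \sqrt{30}} = \frac{625 \left(- \frac{i \sqrt{30}}{30}\right)}{7} = - \frac{125 i \sqrt{30}}{42}$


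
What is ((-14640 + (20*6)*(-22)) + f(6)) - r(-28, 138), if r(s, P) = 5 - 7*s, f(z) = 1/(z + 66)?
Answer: -1258631/72 ≈ -17481.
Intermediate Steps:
f(z) = 1/(66 + z)
((-14640 + (20*6)*(-22)) + f(6)) - r(-28, 138) = ((-14640 + (20*6)*(-22)) + 1/(66 + 6)) - (5 - 7*(-28)) = ((-14640 + 120*(-22)) + 1/72) - (5 + 196) = ((-14640 - 2640) + 1/72) - 1*201 = (-17280 + 1/72) - 201 = -1244159/72 - 201 = -1258631/72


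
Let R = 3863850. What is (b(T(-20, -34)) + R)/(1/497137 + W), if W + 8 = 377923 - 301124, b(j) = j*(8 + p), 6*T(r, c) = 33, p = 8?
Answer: 960453272753/19087823684 ≈ 50.318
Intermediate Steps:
T(r, c) = 11/2 (T(r, c) = (⅙)*33 = 11/2)
b(j) = 16*j (b(j) = j*(8 + 8) = j*16 = 16*j)
W = 76791 (W = -8 + (377923 - 301124) = -8 + 76799 = 76791)
(b(T(-20, -34)) + R)/(1/497137 + W) = (16*(11/2) + 3863850)/(1/497137 + 76791) = (88 + 3863850)/(1/497137 + 76791) = 3863938/(38175647368/497137) = 3863938*(497137/38175647368) = 960453272753/19087823684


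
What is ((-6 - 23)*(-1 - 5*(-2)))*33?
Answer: -8613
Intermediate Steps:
((-6 - 23)*(-1 - 5*(-2)))*33 = -29*(-1 + 10)*33 = -29*9*33 = -261*33 = -8613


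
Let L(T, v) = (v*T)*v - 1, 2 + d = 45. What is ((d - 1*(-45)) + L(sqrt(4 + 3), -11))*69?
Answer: 6003 + 8349*sqrt(7) ≈ 28092.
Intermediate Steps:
d = 43 (d = -2 + 45 = 43)
L(T, v) = -1 + T*v**2 (L(T, v) = (T*v)*v - 1 = T*v**2 - 1 = -1 + T*v**2)
((d - 1*(-45)) + L(sqrt(4 + 3), -11))*69 = ((43 - 1*(-45)) + (-1 + sqrt(4 + 3)*(-11)**2))*69 = ((43 + 45) + (-1 + sqrt(7)*121))*69 = (88 + (-1 + 121*sqrt(7)))*69 = (87 + 121*sqrt(7))*69 = 6003 + 8349*sqrt(7)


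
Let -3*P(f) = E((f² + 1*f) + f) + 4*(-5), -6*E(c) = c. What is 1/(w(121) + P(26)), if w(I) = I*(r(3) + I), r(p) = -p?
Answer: 9/128926 ≈ 6.9808e-5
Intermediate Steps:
E(c) = -c/6
P(f) = 20/3 + f/9 + f²/18 (P(f) = -(-((f² + 1*f) + f)/6 + 4*(-5))/3 = -(-((f² + f) + f)/6 - 20)/3 = -(-((f + f²) + f)/6 - 20)/3 = -(-(f² + 2*f)/6 - 20)/3 = -((-f/3 - f²/6) - 20)/3 = -(-20 - f/3 - f²/6)/3 = 20/3 + f/9 + f²/18)
w(I) = I*(-3 + I) (w(I) = I*(-1*3 + I) = I*(-3 + I))
1/(w(121) + P(26)) = 1/(121*(-3 + 121) + (20/3 + (1/18)*26*(2 + 26))) = 1/(121*118 + (20/3 + (1/18)*26*28)) = 1/(14278 + (20/3 + 364/9)) = 1/(14278 + 424/9) = 1/(128926/9) = 9/128926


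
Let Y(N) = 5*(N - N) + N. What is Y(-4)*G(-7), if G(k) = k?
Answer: 28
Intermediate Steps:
Y(N) = N (Y(N) = 5*0 + N = 0 + N = N)
Y(-4)*G(-7) = -4*(-7) = 28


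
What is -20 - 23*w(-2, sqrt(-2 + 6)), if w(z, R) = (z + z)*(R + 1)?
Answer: 256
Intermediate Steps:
w(z, R) = 2*z*(1 + R) (w(z, R) = (2*z)*(1 + R) = 2*z*(1 + R))
-20 - 23*w(-2, sqrt(-2 + 6)) = -20 - 46*(-2)*(1 + sqrt(-2 + 6)) = -20 - 46*(-2)*(1 + sqrt(4)) = -20 - 46*(-2)*(1 + 2) = -20 - 46*(-2)*3 = -20 - 23*(-12) = -20 + 276 = 256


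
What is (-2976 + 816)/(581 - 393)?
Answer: -540/47 ≈ -11.489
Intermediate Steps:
(-2976 + 816)/(581 - 393) = -2160/188 = -2160*1/188 = -540/47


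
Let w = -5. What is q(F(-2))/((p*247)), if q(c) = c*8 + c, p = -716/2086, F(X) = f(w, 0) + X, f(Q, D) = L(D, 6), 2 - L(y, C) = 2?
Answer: 9387/44213 ≈ 0.21231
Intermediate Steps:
L(y, C) = 0 (L(y, C) = 2 - 1*2 = 2 - 2 = 0)
f(Q, D) = 0
F(X) = X (F(X) = 0 + X = X)
p = -358/1043 (p = -716*1/2086 = -358/1043 ≈ -0.34324)
q(c) = 9*c (q(c) = 8*c + c = 9*c)
q(F(-2))/((p*247)) = (9*(-2))/((-358/1043*247)) = -18/(-88426/1043) = -18*(-1043/88426) = 9387/44213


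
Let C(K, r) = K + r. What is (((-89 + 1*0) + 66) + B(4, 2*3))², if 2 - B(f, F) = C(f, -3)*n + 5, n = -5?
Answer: 441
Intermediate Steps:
B(f, F) = -18 + 5*f (B(f, F) = 2 - ((f - 3)*(-5) + 5) = 2 - ((-3 + f)*(-5) + 5) = 2 - ((15 - 5*f) + 5) = 2 - (20 - 5*f) = 2 + (-20 + 5*f) = -18 + 5*f)
(((-89 + 1*0) + 66) + B(4, 2*3))² = (((-89 + 1*0) + 66) + (-18 + 5*4))² = (((-89 + 0) + 66) + (-18 + 20))² = ((-89 + 66) + 2)² = (-23 + 2)² = (-21)² = 441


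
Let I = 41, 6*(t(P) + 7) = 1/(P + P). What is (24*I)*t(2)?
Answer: -6847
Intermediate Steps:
t(P) = -7 + 1/(12*P) (t(P) = -7 + 1/(6*(P + P)) = -7 + 1/(6*((2*P))) = -7 + (1/(2*P))/6 = -7 + 1/(12*P))
(24*I)*t(2) = (24*41)*(-7 + (1/12)/2) = 984*(-7 + (1/12)*(1/2)) = 984*(-7 + 1/24) = 984*(-167/24) = -6847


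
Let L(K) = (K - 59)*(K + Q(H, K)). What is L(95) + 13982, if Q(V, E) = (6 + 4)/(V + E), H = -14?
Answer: 156658/9 ≈ 17406.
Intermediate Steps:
Q(V, E) = 10/(E + V)
L(K) = (-59 + K)*(K + 10/(-14 + K)) (L(K) = (K - 59)*(K + 10/(K - 14)) = (-59 + K)*(K + 10/(-14 + K)))
L(95) + 13982 = (-590 + 10*95 + 95*(-59 + 95)*(-14 + 95))/(-14 + 95) + 13982 = (-590 + 950 + 95*36*81)/81 + 13982 = (-590 + 950 + 277020)/81 + 13982 = (1/81)*277380 + 13982 = 30820/9 + 13982 = 156658/9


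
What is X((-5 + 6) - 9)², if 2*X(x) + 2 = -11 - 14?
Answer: 729/4 ≈ 182.25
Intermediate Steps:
X(x) = -27/2 (X(x) = -1 + (-11 - 14)/2 = -1 + (½)*(-25) = -1 - 25/2 = -27/2)
X((-5 + 6) - 9)² = (-27/2)² = 729/4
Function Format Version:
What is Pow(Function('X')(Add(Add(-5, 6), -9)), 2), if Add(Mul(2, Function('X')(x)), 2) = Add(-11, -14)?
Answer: Rational(729, 4) ≈ 182.25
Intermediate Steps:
Function('X')(x) = Rational(-27, 2) (Function('X')(x) = Add(-1, Mul(Rational(1, 2), Add(-11, -14))) = Add(-1, Mul(Rational(1, 2), -25)) = Add(-1, Rational(-25, 2)) = Rational(-27, 2))
Pow(Function('X')(Add(Add(-5, 6), -9)), 2) = Pow(Rational(-27, 2), 2) = Rational(729, 4)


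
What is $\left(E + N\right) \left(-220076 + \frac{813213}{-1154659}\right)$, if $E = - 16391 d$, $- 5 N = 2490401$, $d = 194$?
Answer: $\frac{4673064531434769287}{5773295} \approx 8.0943 \cdot 10^{11}$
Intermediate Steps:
$N = - \frac{2490401}{5}$ ($N = \left(- \frac{1}{5}\right) 2490401 = - \frac{2490401}{5} \approx -4.9808 \cdot 10^{5}$)
$E = -3179854$ ($E = \left(-16391\right) 194 = -3179854$)
$\left(E + N\right) \left(-220076 + \frac{813213}{-1154659}\right) = \left(-3179854 - \frac{2490401}{5}\right) \left(-220076 + \frac{813213}{-1154659}\right) = - \frac{18389671 \left(-220076 + 813213 \left(- \frac{1}{1154659}\right)\right)}{5} = - \frac{18389671 \left(-220076 - \frac{813213}{1154659}\right)}{5} = \left(- \frac{18389671}{5}\right) \left(- \frac{254113547297}{1154659}\right) = \frac{4673064531434769287}{5773295}$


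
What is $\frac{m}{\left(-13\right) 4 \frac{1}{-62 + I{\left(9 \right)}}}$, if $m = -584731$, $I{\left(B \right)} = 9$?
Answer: $- \frac{30990743}{52} \approx -5.9598 \cdot 10^{5}$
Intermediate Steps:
$\frac{m}{\left(-13\right) 4 \frac{1}{-62 + I{\left(9 \right)}}} = - \frac{584731}{\left(-13\right) 4 \frac{1}{-62 + 9}} = - \frac{584731}{\left(-52\right) \frac{1}{-53}} = - \frac{584731}{\left(-52\right) \left(- \frac{1}{53}\right)} = - \frac{584731}{\frac{52}{53}} = \left(-584731\right) \frac{53}{52} = - \frac{30990743}{52}$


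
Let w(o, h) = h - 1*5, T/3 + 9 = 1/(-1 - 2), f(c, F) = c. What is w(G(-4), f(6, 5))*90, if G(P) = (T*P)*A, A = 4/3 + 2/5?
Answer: 90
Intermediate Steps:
T = -28 (T = -27 + 3/(-1 - 2) = -27 + 3/(-3) = -27 + 3*(-1/3) = -27 - 1 = -28)
A = 26/15 (A = 4*(1/3) + 2*(1/5) = 4/3 + 2/5 = 26/15 ≈ 1.7333)
G(P) = -728*P/15 (G(P) = -28*P*(26/15) = -728*P/15)
w(o, h) = -5 + h (w(o, h) = h - 5 = -5 + h)
w(G(-4), f(6, 5))*90 = (-5 + 6)*90 = 1*90 = 90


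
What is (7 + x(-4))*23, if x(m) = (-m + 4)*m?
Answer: -575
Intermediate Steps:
x(m) = m*(4 - m) (x(m) = (4 - m)*m = m*(4 - m))
(7 + x(-4))*23 = (7 - 4*(4 - 1*(-4)))*23 = (7 - 4*(4 + 4))*23 = (7 - 4*8)*23 = (7 - 32)*23 = -25*23 = -575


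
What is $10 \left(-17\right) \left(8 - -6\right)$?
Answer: $-2380$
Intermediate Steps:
$10 \left(-17\right) \left(8 - -6\right) = - 170 \left(8 + 6\right) = \left(-170\right) 14 = -2380$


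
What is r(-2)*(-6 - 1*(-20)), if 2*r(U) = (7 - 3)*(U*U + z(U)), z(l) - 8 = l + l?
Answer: 224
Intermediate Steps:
z(l) = 8 + 2*l (z(l) = 8 + (l + l) = 8 + 2*l)
r(U) = 16 + 2*U**2 + 4*U (r(U) = ((7 - 3)*(U*U + (8 + 2*U)))/2 = (4*(U**2 + (8 + 2*U)))/2 = (4*(8 + U**2 + 2*U))/2 = (32 + 4*U**2 + 8*U)/2 = 16 + 2*U**2 + 4*U)
r(-2)*(-6 - 1*(-20)) = (16 + 2*(-2)**2 + 4*(-2))*(-6 - 1*(-20)) = (16 + 2*4 - 8)*(-6 + 20) = (16 + 8 - 8)*14 = 16*14 = 224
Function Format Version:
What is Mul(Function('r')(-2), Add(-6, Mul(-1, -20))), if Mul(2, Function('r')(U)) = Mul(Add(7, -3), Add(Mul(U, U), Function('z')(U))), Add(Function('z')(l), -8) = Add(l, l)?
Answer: 224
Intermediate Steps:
Function('z')(l) = Add(8, Mul(2, l)) (Function('z')(l) = Add(8, Add(l, l)) = Add(8, Mul(2, l)))
Function('r')(U) = Add(16, Mul(2, Pow(U, 2)), Mul(4, U)) (Function('r')(U) = Mul(Rational(1, 2), Mul(Add(7, -3), Add(Mul(U, U), Add(8, Mul(2, U))))) = Mul(Rational(1, 2), Mul(4, Add(Pow(U, 2), Add(8, Mul(2, U))))) = Mul(Rational(1, 2), Mul(4, Add(8, Pow(U, 2), Mul(2, U)))) = Mul(Rational(1, 2), Add(32, Mul(4, Pow(U, 2)), Mul(8, U))) = Add(16, Mul(2, Pow(U, 2)), Mul(4, U)))
Mul(Function('r')(-2), Add(-6, Mul(-1, -20))) = Mul(Add(16, Mul(2, Pow(-2, 2)), Mul(4, -2)), Add(-6, Mul(-1, -20))) = Mul(Add(16, Mul(2, 4), -8), Add(-6, 20)) = Mul(Add(16, 8, -8), 14) = Mul(16, 14) = 224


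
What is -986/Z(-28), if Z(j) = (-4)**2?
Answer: -493/8 ≈ -61.625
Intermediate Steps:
Z(j) = 16
-986/Z(-28) = -986/16 = -986*1/16 = -493/8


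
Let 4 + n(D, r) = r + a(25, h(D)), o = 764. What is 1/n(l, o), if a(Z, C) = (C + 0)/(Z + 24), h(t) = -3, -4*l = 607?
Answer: 49/37237 ≈ 0.0013159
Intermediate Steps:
l = -607/4 (l = -¼*607 = -607/4 ≈ -151.75)
a(Z, C) = C/(24 + Z)
n(D, r) = -199/49 + r (n(D, r) = -4 + (r - 3/(24 + 25)) = -4 + (r - 3/49) = -4 + (-3/49 + r) = -199/49 + r)
1/n(l, o) = 1/(-199/49 + 764) = 1/(37237/49) = 49/37237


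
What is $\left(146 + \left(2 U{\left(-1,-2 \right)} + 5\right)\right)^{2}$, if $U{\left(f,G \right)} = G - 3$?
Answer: $19881$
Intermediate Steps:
$U{\left(f,G \right)} = -3 + G$
$\left(146 + \left(2 U{\left(-1,-2 \right)} + 5\right)\right)^{2} = \left(146 + \left(2 \left(-3 - 2\right) + 5\right)\right)^{2} = \left(146 + \left(2 \left(-5\right) + 5\right)\right)^{2} = \left(146 + \left(-10 + 5\right)\right)^{2} = \left(146 - 5\right)^{2} = 141^{2} = 19881$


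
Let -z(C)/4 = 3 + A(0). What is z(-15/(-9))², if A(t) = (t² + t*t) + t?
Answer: 144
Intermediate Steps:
A(t) = t + 2*t² (A(t) = (t² + t²) + t = 2*t² + t = t + 2*t²)
z(C) = -12 (z(C) = -4*(3 + 0*(1 + 2*0)) = -4*(3 + 0*(1 + 0)) = -4*(3 + 0*1) = -4*(3 + 0) = -4*3 = -12)
z(-15/(-9))² = (-12)² = 144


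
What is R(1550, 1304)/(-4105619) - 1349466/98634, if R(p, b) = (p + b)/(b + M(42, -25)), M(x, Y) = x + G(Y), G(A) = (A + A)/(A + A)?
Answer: -73165784201137/5347769922831 ≈ -13.682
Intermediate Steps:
G(A) = 1 (G(A) = (2*A)/((2*A)) = (2*A)*(1/(2*A)) = 1)
M(x, Y) = 1 + x (M(x, Y) = x + 1 = 1 + x)
R(p, b) = (b + p)/(43 + b) (R(p, b) = (p + b)/(b + (1 + 42)) = (b + p)/(b + 43) = (b + p)/(43 + b))
R(1550, 1304)/(-4105619) - 1349466/98634 = ((1304 + 1550)/(43 + 1304))/(-4105619) - 1349466/98634 = (2854/1347)*(-1/4105619) - 1349466*1/98634 = ((1/1347)*2854)*(-1/4105619) - 224911/16439 = (2854/1347)*(-1/4105619) - 224911/16439 = -2854/5530268793 - 224911/16439 = -73165784201137/5347769922831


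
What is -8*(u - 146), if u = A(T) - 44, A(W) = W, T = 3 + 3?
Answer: 1472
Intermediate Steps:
T = 6
u = -38 (u = 6 - 44 = -38)
-8*(u - 146) = -8*(-38 - 146) = -8*(-184) = 1472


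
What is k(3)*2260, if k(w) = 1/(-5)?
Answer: -452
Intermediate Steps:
k(w) = -1/5
k(3)*2260 = -1/5*2260 = -452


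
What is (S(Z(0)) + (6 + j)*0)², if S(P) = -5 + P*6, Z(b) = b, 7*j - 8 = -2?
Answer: 25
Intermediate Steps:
j = 6/7 (j = 8/7 + (⅐)*(-2) = 8/7 - 2/7 = 6/7 ≈ 0.85714)
S(P) = -5 + 6*P
(S(Z(0)) + (6 + j)*0)² = ((-5 + 6*0) + (6 + 6/7)*0)² = ((-5 + 0) + (48/7)*0)² = (-5 + 0)² = (-5)² = 25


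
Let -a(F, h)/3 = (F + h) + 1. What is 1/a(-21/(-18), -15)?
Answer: 2/77 ≈ 0.025974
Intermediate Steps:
a(F, h) = -3 - 3*F - 3*h (a(F, h) = -3*((F + h) + 1) = -3*(1 + F + h) = -3 - 3*F - 3*h)
1/a(-21/(-18), -15) = 1/(-3 - (-63)/(-18) - 3*(-15)) = 1/(-3 - (-63)*(-1)/18 + 45) = 1/(-3 - 3*7/6 + 45) = 1/(-3 - 7/2 + 45) = 1/(77/2) = 2/77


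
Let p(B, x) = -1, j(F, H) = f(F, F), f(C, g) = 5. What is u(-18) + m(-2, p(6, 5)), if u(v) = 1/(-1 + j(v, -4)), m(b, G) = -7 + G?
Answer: -31/4 ≈ -7.7500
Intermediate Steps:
j(F, H) = 5
u(v) = ¼ (u(v) = 1/(-1 + 5) = 1/4 = ¼)
u(-18) + m(-2, p(6, 5)) = ¼ + (-7 - 1) = ¼ - 8 = -31/4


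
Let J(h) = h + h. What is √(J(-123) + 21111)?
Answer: √20865 ≈ 144.45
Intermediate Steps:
J(h) = 2*h
√(J(-123) + 21111) = √(2*(-123) + 21111) = √(-246 + 21111) = √20865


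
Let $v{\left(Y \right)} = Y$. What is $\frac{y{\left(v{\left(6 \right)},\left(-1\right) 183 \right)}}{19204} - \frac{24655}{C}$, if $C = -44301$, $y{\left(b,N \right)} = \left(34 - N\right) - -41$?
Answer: $\frac{242452139}{425378202} \approx 0.56997$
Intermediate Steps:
$y{\left(b,N \right)} = 75 - N$ ($y{\left(b,N \right)} = \left(34 - N\right) + 41 = 75 - N$)
$\frac{y{\left(v{\left(6 \right)},\left(-1\right) 183 \right)}}{19204} - \frac{24655}{C} = \frac{75 - \left(-1\right) 183}{19204} - \frac{24655}{-44301} = \left(75 - -183\right) \frac{1}{19204} - - \frac{24655}{44301} = \left(75 + 183\right) \frac{1}{19204} + \frac{24655}{44301} = 258 \cdot \frac{1}{19204} + \frac{24655}{44301} = \frac{129}{9602} + \frac{24655}{44301} = \frac{242452139}{425378202}$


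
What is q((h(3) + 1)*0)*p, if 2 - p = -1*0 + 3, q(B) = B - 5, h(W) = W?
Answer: 5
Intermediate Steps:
q(B) = -5 + B
p = -1 (p = 2 - (-1*0 + 3) = 2 - (0 + 3) = 2 - 1*3 = 2 - 3 = -1)
q((h(3) + 1)*0)*p = (-5 + (3 + 1)*0)*(-1) = (-5 + 4*0)*(-1) = (-5 + 0)*(-1) = -5*(-1) = 5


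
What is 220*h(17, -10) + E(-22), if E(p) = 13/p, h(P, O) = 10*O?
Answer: -484013/22 ≈ -22001.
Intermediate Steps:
220*h(17, -10) + E(-22) = 220*(10*(-10)) + 13/(-22) = 220*(-100) + 13*(-1/22) = -22000 - 13/22 = -484013/22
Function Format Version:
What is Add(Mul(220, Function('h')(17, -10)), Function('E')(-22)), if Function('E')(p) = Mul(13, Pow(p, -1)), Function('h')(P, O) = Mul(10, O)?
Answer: Rational(-484013, 22) ≈ -22001.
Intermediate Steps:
Add(Mul(220, Function('h')(17, -10)), Function('E')(-22)) = Add(Mul(220, Mul(10, -10)), Mul(13, Pow(-22, -1))) = Add(Mul(220, -100), Mul(13, Rational(-1, 22))) = Add(-22000, Rational(-13, 22)) = Rational(-484013, 22)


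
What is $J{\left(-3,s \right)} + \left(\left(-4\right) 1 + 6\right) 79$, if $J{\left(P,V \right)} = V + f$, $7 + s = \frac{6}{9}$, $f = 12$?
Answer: $\frac{491}{3} \approx 163.67$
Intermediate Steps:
$s = - \frac{19}{3}$ ($s = -7 + \frac{6}{9} = -7 + 6 \cdot \frac{1}{9} = -7 + \frac{2}{3} = - \frac{19}{3} \approx -6.3333$)
$J{\left(P,V \right)} = 12 + V$ ($J{\left(P,V \right)} = V + 12 = 12 + V$)
$J{\left(-3,s \right)} + \left(\left(-4\right) 1 + 6\right) 79 = \left(12 - \frac{19}{3}\right) + \left(\left(-4\right) 1 + 6\right) 79 = \frac{17}{3} + \left(-4 + 6\right) 79 = \frac{17}{3} + 2 \cdot 79 = \frac{17}{3} + 158 = \frac{491}{3}$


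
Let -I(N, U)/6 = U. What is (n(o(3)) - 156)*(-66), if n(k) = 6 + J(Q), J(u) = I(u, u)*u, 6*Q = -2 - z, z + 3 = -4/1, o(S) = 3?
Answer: 10175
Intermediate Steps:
I(N, U) = -6*U
z = -7 (z = -3 - 4/1 = -3 - 4*1 = -3 - 4 = -7)
Q = ⅚ (Q = (-2 - 1*(-7))/6 = (-2 + 7)/6 = (⅙)*5 = ⅚ ≈ 0.83333)
J(u) = -6*u² (J(u) = (-6*u)*u = -6*u²)
n(k) = 11/6 (n(k) = 6 - 6*(⅚)² = 6 - 6*25/36 = 6 - 25/6 = 11/6)
(n(o(3)) - 156)*(-66) = (11/6 - 156)*(-66) = -925/6*(-66) = 10175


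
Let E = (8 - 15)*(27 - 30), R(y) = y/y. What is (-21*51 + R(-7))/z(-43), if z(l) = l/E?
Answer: 22470/43 ≈ 522.56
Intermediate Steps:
R(y) = 1
E = 21 (E = -7*(-3) = 21)
z(l) = l/21
(-21*51 + R(-7))/z(-43) = (-21*51 + 1)/(((1/21)*(-43))) = (-1071 + 1)/(-43/21) = -1070*(-21/43) = 22470/43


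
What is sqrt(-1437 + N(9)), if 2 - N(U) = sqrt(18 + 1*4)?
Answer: sqrt(-1435 - sqrt(22)) ≈ 37.943*I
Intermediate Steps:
N(U) = 2 - sqrt(22) (N(U) = 2 - sqrt(18 + 1*4) = 2 - sqrt(18 + 4) = 2 - sqrt(22))
sqrt(-1437 + N(9)) = sqrt(-1437 + (2 - sqrt(22))) = sqrt(-1435 - sqrt(22))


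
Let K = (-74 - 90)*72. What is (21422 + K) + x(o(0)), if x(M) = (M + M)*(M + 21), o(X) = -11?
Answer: 9394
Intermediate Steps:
x(M) = 2*M*(21 + M) (x(M) = (2*M)*(21 + M) = 2*M*(21 + M))
K = -11808 (K = -164*72 = -11808)
(21422 + K) + x(o(0)) = (21422 - 11808) + 2*(-11)*(21 - 11) = 9614 + 2*(-11)*10 = 9614 - 220 = 9394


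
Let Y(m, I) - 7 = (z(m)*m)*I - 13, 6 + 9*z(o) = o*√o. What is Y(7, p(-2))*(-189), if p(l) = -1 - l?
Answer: 2016 - 1029*√7 ≈ -706.48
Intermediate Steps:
z(o) = -⅔ + o^(3/2)/9 (z(o) = -⅔ + (o*√o)/9 = -⅔ + o^(3/2)/9)
Y(m, I) = -6 + I*m*(-⅔ + m^(3/2)/9) (Y(m, I) = 7 + (((-⅔ + m^(3/2)/9)*m)*I - 13) = 7 + ((m*(-⅔ + m^(3/2)/9))*I - 13) = 7 + (I*m*(-⅔ + m^(3/2)/9) - 13) = 7 + (-13 + I*m*(-⅔ + m^(3/2)/9)) = -6 + I*m*(-⅔ + m^(3/2)/9))
Y(7, p(-2))*(-189) = (-6 + (⅑)*(-1 - 1*(-2))*7*(-6 + 7^(3/2)))*(-189) = (-6 + (⅑)*(-1 + 2)*7*(-6 + 7*√7))*(-189) = (-6 + (⅑)*1*7*(-6 + 7*√7))*(-189) = (-6 + (-14/3 + 49*√7/9))*(-189) = (-32/3 + 49*√7/9)*(-189) = 2016 - 1029*√7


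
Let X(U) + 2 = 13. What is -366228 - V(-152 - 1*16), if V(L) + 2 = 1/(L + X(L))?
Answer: -57497481/157 ≈ -3.6623e+5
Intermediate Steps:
X(U) = 11 (X(U) = -2 + 13 = 11)
V(L) = -2 + 1/(11 + L) (V(L) = -2 + 1/(L + 11) = -2 + 1/(11 + L))
-366228 - V(-152 - 1*16) = -366228 - (-21 - 2*(-152 - 1*16))/(11 + (-152 - 1*16)) = -366228 - (-21 - 2*(-152 - 16))/(11 + (-152 - 16)) = -366228 - (-21 - 2*(-168))/(11 - 168) = -366228 - (-21 + 336)/(-157) = -366228 - (-1)*315/157 = -366228 - 1*(-315/157) = -366228 + 315/157 = -57497481/157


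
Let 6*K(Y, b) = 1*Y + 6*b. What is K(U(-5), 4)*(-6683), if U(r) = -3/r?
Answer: -274003/10 ≈ -27400.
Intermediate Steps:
K(Y, b) = b + Y/6 (K(Y, b) = (1*Y + 6*b)/6 = (Y + 6*b)/6 = b + Y/6)
K(U(-5), 4)*(-6683) = (4 + (-3/(-5))/6)*(-6683) = (4 + (-3*(-1/5))/6)*(-6683) = (4 + (1/6)*(3/5))*(-6683) = (4 + 1/10)*(-6683) = (41/10)*(-6683) = -274003/10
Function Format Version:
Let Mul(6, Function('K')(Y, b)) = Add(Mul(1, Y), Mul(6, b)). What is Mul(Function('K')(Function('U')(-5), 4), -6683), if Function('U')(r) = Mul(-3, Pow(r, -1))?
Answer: Rational(-274003, 10) ≈ -27400.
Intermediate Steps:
Function('K')(Y, b) = Add(b, Mul(Rational(1, 6), Y)) (Function('K')(Y, b) = Mul(Rational(1, 6), Add(Mul(1, Y), Mul(6, b))) = Mul(Rational(1, 6), Add(Y, Mul(6, b))) = Add(b, Mul(Rational(1, 6), Y)))
Mul(Function('K')(Function('U')(-5), 4), -6683) = Mul(Add(4, Mul(Rational(1, 6), Mul(-3, Pow(-5, -1)))), -6683) = Mul(Add(4, Mul(Rational(1, 6), Mul(-3, Rational(-1, 5)))), -6683) = Mul(Add(4, Mul(Rational(1, 6), Rational(3, 5))), -6683) = Mul(Add(4, Rational(1, 10)), -6683) = Mul(Rational(41, 10), -6683) = Rational(-274003, 10)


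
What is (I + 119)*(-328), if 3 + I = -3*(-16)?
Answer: -53792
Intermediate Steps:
I = 45 (I = -3 - 3*(-16) = -3 + 48 = 45)
(I + 119)*(-328) = (45 + 119)*(-328) = 164*(-328) = -53792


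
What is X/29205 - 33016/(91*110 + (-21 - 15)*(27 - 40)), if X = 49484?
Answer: -222869464/153004995 ≈ -1.4566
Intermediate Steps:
X/29205 - 33016/(91*110 + (-21 - 15)*(27 - 40)) = 49484/29205 - 33016/(91*110 + (-21 - 15)*(27 - 40)) = 49484*(1/29205) - 33016/(10010 - 36*(-13)) = 49484/29205 - 33016/(10010 + 468) = 49484/29205 - 33016/10478 = 49484/29205 - 33016*1/10478 = 49484/29205 - 16508/5239 = -222869464/153004995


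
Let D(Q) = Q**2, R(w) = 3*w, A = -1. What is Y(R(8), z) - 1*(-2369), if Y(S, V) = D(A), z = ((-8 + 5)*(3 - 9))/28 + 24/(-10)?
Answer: 2370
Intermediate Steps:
z = -123/70 (z = -3*(-6)*(1/28) + 24*(-1/10) = 18*(1/28) - 12/5 = 9/14 - 12/5 = -123/70 ≈ -1.7571)
Y(S, V) = 1 (Y(S, V) = (-1)**2 = 1)
Y(R(8), z) - 1*(-2369) = 1 - 1*(-2369) = 1 + 2369 = 2370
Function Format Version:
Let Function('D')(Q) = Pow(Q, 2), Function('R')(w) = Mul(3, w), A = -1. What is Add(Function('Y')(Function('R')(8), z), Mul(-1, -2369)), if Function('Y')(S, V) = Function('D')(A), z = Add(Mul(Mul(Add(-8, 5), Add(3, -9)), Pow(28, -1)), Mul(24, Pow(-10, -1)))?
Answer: 2370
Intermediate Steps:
z = Rational(-123, 70) (z = Add(Mul(Mul(-3, -6), Rational(1, 28)), Mul(24, Rational(-1, 10))) = Add(Mul(18, Rational(1, 28)), Rational(-12, 5)) = Add(Rational(9, 14), Rational(-12, 5)) = Rational(-123, 70) ≈ -1.7571)
Function('Y')(S, V) = 1 (Function('Y')(S, V) = Pow(-1, 2) = 1)
Add(Function('Y')(Function('R')(8), z), Mul(-1, -2369)) = Add(1, Mul(-1, -2369)) = Add(1, 2369) = 2370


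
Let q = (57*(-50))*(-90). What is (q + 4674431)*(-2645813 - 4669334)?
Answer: -36070485111857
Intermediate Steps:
q = 256500 (q = -2850*(-90) = 256500)
(q + 4674431)*(-2645813 - 4669334) = (256500 + 4674431)*(-2645813 - 4669334) = 4930931*(-7315147) = -36070485111857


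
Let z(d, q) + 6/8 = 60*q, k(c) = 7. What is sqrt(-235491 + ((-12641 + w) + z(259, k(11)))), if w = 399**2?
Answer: I*sqrt(354047)/2 ≈ 297.51*I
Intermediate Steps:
w = 159201
z(d, q) = -3/4 + 60*q
sqrt(-235491 + ((-12641 + w) + z(259, k(11)))) = sqrt(-235491 + ((-12641 + 159201) + (-3/4 + 60*7))) = sqrt(-235491 + (146560 + (-3/4 + 420))) = sqrt(-235491 + (146560 + 1677/4)) = sqrt(-235491 + 587917/4) = sqrt(-354047/4) = I*sqrt(354047)/2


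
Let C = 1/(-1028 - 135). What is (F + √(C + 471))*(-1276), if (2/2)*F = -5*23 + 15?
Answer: 127600 - 2552*√159264709/1163 ≈ 99908.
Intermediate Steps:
C = -1/1163 (C = 1/(-1163) = -1/1163 ≈ -0.00085985)
F = -100 (F = -5*23 + 15 = -115 + 15 = -100)
(F + √(C + 471))*(-1276) = (-100 + √(-1/1163 + 471))*(-1276) = (-100 + √(547772/1163))*(-1276) = (-100 + 2*√159264709/1163)*(-1276) = 127600 - 2552*√159264709/1163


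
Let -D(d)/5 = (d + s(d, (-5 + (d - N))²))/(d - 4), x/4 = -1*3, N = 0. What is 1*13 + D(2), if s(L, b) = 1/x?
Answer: 427/24 ≈ 17.792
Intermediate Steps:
x = -12 (x = 4*(-1*3) = 4*(-3) = -12)
s(L, b) = -1/12 (s(L, b) = 1/(-12) = -1/12)
D(d) = -5*(-1/12 + d)/(-4 + d) (D(d) = -5*(d - 1/12)/(d - 4) = -5*(-1/12 + d)/(-4 + d))
1*13 + D(2) = 1*13 + 5*(1 - 12*2)/(12*(-4 + 2)) = 13 + (5/12)*(1 - 24)/(-2) = 13 + (5/12)*(-½)*(-23) = 13 + 115/24 = 427/24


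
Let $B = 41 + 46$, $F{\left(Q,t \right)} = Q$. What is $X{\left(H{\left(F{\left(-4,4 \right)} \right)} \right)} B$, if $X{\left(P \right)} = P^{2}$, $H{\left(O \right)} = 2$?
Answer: $348$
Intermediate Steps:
$B = 87$
$X{\left(H{\left(F{\left(-4,4 \right)} \right)} \right)} B = 2^{2} \cdot 87 = 4 \cdot 87 = 348$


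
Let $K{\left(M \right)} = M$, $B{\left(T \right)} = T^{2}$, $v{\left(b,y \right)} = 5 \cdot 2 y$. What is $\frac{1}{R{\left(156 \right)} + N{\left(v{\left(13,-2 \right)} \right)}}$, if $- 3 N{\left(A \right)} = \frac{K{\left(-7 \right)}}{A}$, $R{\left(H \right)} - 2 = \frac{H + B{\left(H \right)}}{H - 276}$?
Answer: $- \frac{60}{12133} \approx -0.0049452$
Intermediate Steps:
$v{\left(b,y \right)} = 10 y$
$R{\left(H \right)} = 2 + \frac{H + H^{2}}{-276 + H}$ ($R{\left(H \right)} = 2 + \frac{H + H^{2}}{H - 276} = 2 + \frac{H + H^{2}}{-276 + H}$)
$N{\left(A \right)} = \frac{7}{3 A}$ ($N{\left(A \right)} = - \frac{\left(-7\right) \frac{1}{A}}{3} = \frac{7}{3 A}$)
$\frac{1}{R{\left(156 \right)} + N{\left(v{\left(13,-2 \right)} \right)}} = \frac{1}{\frac{-552 + 156^{2} + 3 \cdot 156}{-276 + 156} + \frac{7}{3 \cdot 10 \left(-2\right)}} = \frac{1}{\frac{-552 + 24336 + 468}{-120} + \frac{7}{3 \left(-20\right)}} = \frac{1}{\left(- \frac{1}{120}\right) 24252 + \frac{7}{3} \left(- \frac{1}{20}\right)} = \frac{1}{- \frac{2021}{10} - \frac{7}{60}} = \frac{1}{- \frac{12133}{60}} = - \frac{60}{12133}$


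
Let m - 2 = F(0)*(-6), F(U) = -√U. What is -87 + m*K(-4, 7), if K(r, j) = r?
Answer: -95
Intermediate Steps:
m = 2 (m = 2 - √0*(-6) = 2 - 1*0*(-6) = 2 + 0*(-6) = 2 + 0 = 2)
-87 + m*K(-4, 7) = -87 + 2*(-4) = -87 - 8 = -95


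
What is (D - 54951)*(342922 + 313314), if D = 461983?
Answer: 267109051552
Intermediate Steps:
(D - 54951)*(342922 + 313314) = (461983 - 54951)*(342922 + 313314) = 407032*656236 = 267109051552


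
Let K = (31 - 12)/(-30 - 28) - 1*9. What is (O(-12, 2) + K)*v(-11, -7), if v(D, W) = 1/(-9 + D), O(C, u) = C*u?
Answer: 1933/1160 ≈ 1.6664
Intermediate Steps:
K = -541/58 (K = 19/(-58) - 9 = 19*(-1/58) - 9 = -19/58 - 9 = -541/58 ≈ -9.3276)
(O(-12, 2) + K)*v(-11, -7) = (-12*2 - 541/58)/(-9 - 11) = (-24 - 541/58)/(-20) = -1933/58*(-1/20) = 1933/1160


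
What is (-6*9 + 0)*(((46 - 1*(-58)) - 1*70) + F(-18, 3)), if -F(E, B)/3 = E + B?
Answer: -4266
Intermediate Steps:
F(E, B) = -3*B - 3*E (F(E, B) = -3*(E + B) = -3*(B + E) = -3*B - 3*E)
(-6*9 + 0)*(((46 - 1*(-58)) - 1*70) + F(-18, 3)) = (-6*9 + 0)*(((46 - 1*(-58)) - 1*70) + (-3*3 - 3*(-18))) = (-54 + 0)*(((46 + 58) - 70) + (-9 + 54)) = -54*((104 - 70) + 45) = -54*(34 + 45) = -54*79 = -4266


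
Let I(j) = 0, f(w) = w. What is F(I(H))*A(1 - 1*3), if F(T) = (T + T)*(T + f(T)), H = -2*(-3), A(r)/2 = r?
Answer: 0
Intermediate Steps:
A(r) = 2*r
H = 6
F(T) = 4*T² (F(T) = (T + T)*(T + T) = (2*T)*(2*T) = 4*T²)
F(I(H))*A(1 - 1*3) = (4*0²)*(2*(1 - 1*3)) = (4*0)*(2*(1 - 3)) = 0*(2*(-2)) = 0*(-4) = 0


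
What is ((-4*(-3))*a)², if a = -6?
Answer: 5184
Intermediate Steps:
((-4*(-3))*a)² = (-4*(-3)*(-6))² = (12*(-6))² = (-72)² = 5184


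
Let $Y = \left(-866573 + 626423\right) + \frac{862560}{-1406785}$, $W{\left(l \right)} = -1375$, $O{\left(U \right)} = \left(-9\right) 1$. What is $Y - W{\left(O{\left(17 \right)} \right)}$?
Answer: $- \frac{67181190187}{281357} \approx -2.3878 \cdot 10^{5}$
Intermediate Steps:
$O{\left(U \right)} = -9$
$Y = - \frac{67568056062}{281357}$ ($Y = -240150 + 862560 \left(- \frac{1}{1406785}\right) = -240150 - \frac{172512}{281357} = - \frac{67568056062}{281357} \approx -2.4015 \cdot 10^{5}$)
$Y - W{\left(O{\left(17 \right)} \right)} = - \frac{67568056062}{281357} - -1375 = - \frac{67568056062}{281357} + 1375 = - \frac{67181190187}{281357}$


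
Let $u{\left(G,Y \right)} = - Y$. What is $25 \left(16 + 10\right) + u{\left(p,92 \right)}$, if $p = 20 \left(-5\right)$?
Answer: $558$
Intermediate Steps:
$p = -100$
$25 \left(16 + 10\right) + u{\left(p,92 \right)} = 25 \left(16 + 10\right) - 92 = 25 \cdot 26 - 92 = 650 - 92 = 558$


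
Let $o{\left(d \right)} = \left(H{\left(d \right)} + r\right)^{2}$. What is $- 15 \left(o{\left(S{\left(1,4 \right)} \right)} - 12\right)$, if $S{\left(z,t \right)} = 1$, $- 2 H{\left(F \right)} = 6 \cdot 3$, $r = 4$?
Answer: $-195$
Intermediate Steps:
$H{\left(F \right)} = -9$ ($H{\left(F \right)} = - \frac{6 \cdot 3}{2} = \left(- \frac{1}{2}\right) 18 = -9$)
$o{\left(d \right)} = 25$ ($o{\left(d \right)} = \left(-9 + 4\right)^{2} = \left(-5\right)^{2} = 25$)
$- 15 \left(o{\left(S{\left(1,4 \right)} \right)} - 12\right) = - 15 \left(25 - 12\right) = \left(-15\right) 13 = -195$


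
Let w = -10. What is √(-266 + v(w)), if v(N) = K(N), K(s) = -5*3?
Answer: I*√281 ≈ 16.763*I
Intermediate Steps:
K(s) = -15
v(N) = -15
√(-266 + v(w)) = √(-266 - 15) = √(-281) = I*√281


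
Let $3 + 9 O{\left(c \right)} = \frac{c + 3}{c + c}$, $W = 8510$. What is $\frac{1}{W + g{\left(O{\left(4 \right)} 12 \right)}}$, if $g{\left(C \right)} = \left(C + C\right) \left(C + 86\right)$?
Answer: $\frac{18}{144697} \approx 0.0001244$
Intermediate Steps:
$O{\left(c \right)} = - \frac{1}{3} + \frac{3 + c}{18 c}$ ($O{\left(c \right)} = - \frac{1}{3} + \frac{\left(c + 3\right) \frac{1}{c + c}}{9} = - \frac{1}{3} + \frac{\left(3 + c\right) \frac{1}{2 c}}{9} = - \frac{1}{3} + \frac{\frac{1}{2} \frac{1}{c} \left(3 + c\right)}{9} = - \frac{1}{3} + \frac{3 + c}{18 c}$)
$g{\left(C \right)} = 2 C \left(86 + C\right)$
$\frac{1}{W + g{\left(O{\left(4 \right)} 12 \right)}} = \frac{1}{8510 + 2 \frac{3 - 20}{18 \cdot 4} \cdot 12 \left(86 + \frac{3 - 20}{18 \cdot 4} \cdot 12\right)} = \frac{1}{8510 + 2 \cdot \frac{1}{18} \cdot \frac{1}{4} \left(3 - 20\right) 12 \left(86 + \frac{1}{18} \cdot \frac{1}{4} \left(3 - 20\right) 12\right)} = \frac{1}{8510 + 2 \cdot \frac{1}{18} \cdot \frac{1}{4} \left(-17\right) 12 \left(86 + \frac{1}{18} \cdot \frac{1}{4} \left(-17\right) 12\right)} = \frac{1}{8510 + 2 \left(\left(- \frac{17}{72}\right) 12\right) \left(86 - \frac{17}{6}\right)} = \frac{1}{8510 + 2 \left(- \frac{17}{6}\right) \left(86 - \frac{17}{6}\right)} = \frac{1}{8510 + 2 \left(- \frac{17}{6}\right) \frac{499}{6}} = \frac{1}{8510 - \frac{8483}{18}} = \frac{1}{\frac{144697}{18}} = \frac{18}{144697}$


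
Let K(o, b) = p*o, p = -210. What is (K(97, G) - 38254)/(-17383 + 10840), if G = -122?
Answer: 58624/6543 ≈ 8.9598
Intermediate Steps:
K(o, b) = -210*o
(K(97, G) - 38254)/(-17383 + 10840) = (-210*97 - 38254)/(-17383 + 10840) = (-20370 - 38254)/(-6543) = -58624*(-1/6543) = 58624/6543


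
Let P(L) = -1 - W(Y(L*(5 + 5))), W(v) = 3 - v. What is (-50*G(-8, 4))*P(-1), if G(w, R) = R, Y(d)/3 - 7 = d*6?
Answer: 32600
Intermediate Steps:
Y(d) = 21 + 18*d (Y(d) = 21 + 3*(d*6) = 21 + 3*(6*d) = 21 + 18*d)
P(L) = 17 + 180*L (P(L) = -1 - (3 - (21 + 18*(L*(5 + 5)))) = -1 - (3 - (21 + 18*(L*10))) = -1 - (3 - (21 + 18*(10*L))) = -1 - (3 - (21 + 180*L)) = -1 - (3 + (-21 - 180*L)) = -1 - (-18 - 180*L) = -1 + (18 + 180*L) = 17 + 180*L)
(-50*G(-8, 4))*P(-1) = (-50*4)*(17 + 180*(-1)) = -200*(17 - 180) = -200*(-163) = 32600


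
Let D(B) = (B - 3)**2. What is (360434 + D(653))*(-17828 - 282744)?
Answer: -235328038248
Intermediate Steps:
D(B) = (-3 + B)**2
(360434 + D(653))*(-17828 - 282744) = (360434 + (-3 + 653)**2)*(-17828 - 282744) = (360434 + 650**2)*(-300572) = (360434 + 422500)*(-300572) = 782934*(-300572) = -235328038248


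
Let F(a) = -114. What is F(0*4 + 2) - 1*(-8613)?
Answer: 8499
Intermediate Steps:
F(0*4 + 2) - 1*(-8613) = -114 - 1*(-8613) = -114 + 8613 = 8499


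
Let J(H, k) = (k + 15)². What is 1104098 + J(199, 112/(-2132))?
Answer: 313725569811/284089 ≈ 1.1043e+6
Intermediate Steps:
J(H, k) = (15 + k)²
1104098 + J(199, 112/(-2132)) = 1104098 + (15 + 112/(-2132))² = 1104098 + (15 + 112*(-1/2132))² = 1104098 + (15 - 28/533)² = 1104098 + (7967/533)² = 1104098 + 63473089/284089 = 313725569811/284089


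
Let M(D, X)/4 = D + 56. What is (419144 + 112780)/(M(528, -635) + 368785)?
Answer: 177308/123707 ≈ 1.4333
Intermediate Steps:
M(D, X) = 224 + 4*D (M(D, X) = 4*(D + 56) = 4*(56 + D) = 224 + 4*D)
(419144 + 112780)/(M(528, -635) + 368785) = (419144 + 112780)/((224 + 4*528) + 368785) = 531924/((224 + 2112) + 368785) = 531924/(2336 + 368785) = 531924/371121 = 531924*(1/371121) = 177308/123707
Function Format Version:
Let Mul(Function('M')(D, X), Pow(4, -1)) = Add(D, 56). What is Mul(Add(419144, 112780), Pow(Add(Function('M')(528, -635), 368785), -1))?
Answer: Rational(177308, 123707) ≈ 1.4333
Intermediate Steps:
Function('M')(D, X) = Add(224, Mul(4, D)) (Function('M')(D, X) = Mul(4, Add(D, 56)) = Mul(4, Add(56, D)) = Add(224, Mul(4, D)))
Mul(Add(419144, 112780), Pow(Add(Function('M')(528, -635), 368785), -1)) = Mul(Add(419144, 112780), Pow(Add(Add(224, Mul(4, 528)), 368785), -1)) = Mul(531924, Pow(Add(Add(224, 2112), 368785), -1)) = Mul(531924, Pow(Add(2336, 368785), -1)) = Mul(531924, Pow(371121, -1)) = Mul(531924, Rational(1, 371121)) = Rational(177308, 123707)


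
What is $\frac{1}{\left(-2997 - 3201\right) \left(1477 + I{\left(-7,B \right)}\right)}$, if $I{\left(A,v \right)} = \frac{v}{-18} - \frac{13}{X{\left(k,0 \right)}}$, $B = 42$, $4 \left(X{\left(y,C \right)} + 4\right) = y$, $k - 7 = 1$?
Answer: $- \frac{1}{9180271} \approx -1.0893 \cdot 10^{-7}$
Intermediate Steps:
$k = 8$ ($k = 7 + 1 = 8$)
$X{\left(y,C \right)} = -4 + \frac{y}{4}$
$I{\left(A,v \right)} = \frac{13}{2} - \frac{v}{18}$ ($I{\left(A,v \right)} = \frac{v}{-18} - \frac{13}{-4 + \frac{1}{4} \cdot 8} = v \left(- \frac{1}{18}\right) - \frac{13}{-4 + 2} = - \frac{v}{18} - \frac{13}{-2} = - \frac{v}{18} - - \frac{13}{2} = - \frac{v}{18} + \frac{13}{2} = \frac{13}{2} - \frac{v}{18}$)
$\frac{1}{\left(-2997 - 3201\right) \left(1477 + I{\left(-7,B \right)}\right)} = \frac{1}{\left(-2997 - 3201\right) \left(1477 + \left(\frac{13}{2} - \frac{7}{3}\right)\right)} = \frac{1}{\left(-6198\right) \left(1477 + \left(\frac{13}{2} - \frac{7}{3}\right)\right)} = \frac{1}{\left(-6198\right) \left(1477 + \frac{25}{6}\right)} = \frac{1}{\left(-6198\right) \frac{8887}{6}} = \frac{1}{-9180271} = - \frac{1}{9180271}$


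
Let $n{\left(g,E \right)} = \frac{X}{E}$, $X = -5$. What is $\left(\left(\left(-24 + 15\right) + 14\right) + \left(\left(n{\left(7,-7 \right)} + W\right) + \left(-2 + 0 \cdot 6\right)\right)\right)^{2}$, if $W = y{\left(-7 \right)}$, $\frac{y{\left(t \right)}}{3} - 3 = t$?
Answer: $\frac{3364}{49} \approx 68.653$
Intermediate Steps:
$y{\left(t \right)} = 9 + 3 t$
$n{\left(g,E \right)} = - \frac{5}{E}$
$W = -12$ ($W = 9 + 3 \left(-7\right) = 9 - 21 = -12$)
$\left(\left(\left(-24 + 15\right) + 14\right) + \left(\left(n{\left(7,-7 \right)} + W\right) + \left(-2 + 0 \cdot 6\right)\right)\right)^{2} = \left(\left(\left(-24 + 15\right) + 14\right) + \left(\left(- \frac{5}{-7} - 12\right) + \left(-2 + 0 \cdot 6\right)\right)\right)^{2} = \left(\left(-9 + 14\right) + \left(\left(\left(-5\right) \left(- \frac{1}{7}\right) - 12\right) + \left(-2 + 0\right)\right)\right)^{2} = \left(5 + \left(\left(\frac{5}{7} - 12\right) - 2\right)\right)^{2} = \left(5 - \frac{93}{7}\right)^{2} = \left(- \frac{58}{7}\right)^{2} = \frac{3364}{49}$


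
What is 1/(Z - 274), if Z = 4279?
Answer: 1/4005 ≈ 0.00024969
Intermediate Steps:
1/(Z - 274) = 1/(4279 - 274) = 1/4005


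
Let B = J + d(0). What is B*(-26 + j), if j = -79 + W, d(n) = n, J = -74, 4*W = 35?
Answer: 14245/2 ≈ 7122.5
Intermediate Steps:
W = 35/4 (W = (1/4)*35 = 35/4 ≈ 8.7500)
j = -281/4 (j = -79 + 35/4 = -281/4 ≈ -70.250)
B = -74 (B = -74 + 0 = -74)
B*(-26 + j) = -74*(-26 - 281/4) = -74*(-385/4) = 14245/2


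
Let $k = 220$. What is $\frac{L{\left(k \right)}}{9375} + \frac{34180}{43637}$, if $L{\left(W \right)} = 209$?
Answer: $\frac{329557633}{409096875} \approx 0.80557$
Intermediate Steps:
$\frac{L{\left(k \right)}}{9375} + \frac{34180}{43637} = \frac{209}{9375} + \frac{34180}{43637} = \frac{329557633}{409096875}$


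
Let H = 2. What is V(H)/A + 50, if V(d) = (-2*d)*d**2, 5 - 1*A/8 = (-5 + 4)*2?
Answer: 348/7 ≈ 49.714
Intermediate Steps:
A = 56 (A = 40 - 8*(-5 + 4)*2 = 40 - (-8)*2 = 40 - 8*(-2) = 40 + 16 = 56)
V(d) = -2*d**3
V(H)/A + 50 = (-2*2**3)/56 + 50 = (-2*8)/56 + 50 = (1/56)*(-16) + 50 = -2/7 + 50 = 348/7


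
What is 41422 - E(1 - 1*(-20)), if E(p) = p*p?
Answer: 40981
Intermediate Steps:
E(p) = p²
41422 - E(1 - 1*(-20)) = 41422 - (1 - 1*(-20))² = 41422 - (1 + 20)² = 41422 - 1*21² = 41422 - 1*441 = 41422 - 441 = 40981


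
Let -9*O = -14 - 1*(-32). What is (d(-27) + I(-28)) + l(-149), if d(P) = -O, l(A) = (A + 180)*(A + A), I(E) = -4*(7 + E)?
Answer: -9152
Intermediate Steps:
I(E) = -28 - 4*E
O = -2 (O = -(-14 - 1*(-32))/9 = -(-14 + 32)/9 = -1/9*18 = -2)
l(A) = 2*A*(180 + A) (l(A) = (180 + A)*(2*A) = 2*A*(180 + A))
d(P) = 2 (d(P) = -1*(-2) = 2)
(d(-27) + I(-28)) + l(-149) = (2 + (-28 - 4*(-28))) + 2*(-149)*(180 - 149) = (2 + (-28 + 112)) + 2*(-149)*31 = (2 + 84) - 9238 = 86 - 9238 = -9152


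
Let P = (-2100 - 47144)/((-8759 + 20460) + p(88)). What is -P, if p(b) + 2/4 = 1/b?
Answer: 4333472/1029645 ≈ 4.2087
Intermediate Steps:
p(b) = -½ + 1/b
P = -4333472/1029645 (P = (-2100 - 47144)/((-8759 + 20460) + (½)*(2 - 1*88)/88) = -49244/(11701 + (½)*(1/88)*(2 - 88)) = -49244/(11701 + (½)*(1/88)*(-86)) = -49244/(11701 - 43/88) = -49244/1029645/88 = -49244*88/1029645 = -4333472/1029645 ≈ -4.2087)
-P = -1*(-4333472/1029645) = 4333472/1029645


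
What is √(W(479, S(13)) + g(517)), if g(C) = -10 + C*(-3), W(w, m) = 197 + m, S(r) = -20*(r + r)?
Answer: 2*I*√471 ≈ 43.405*I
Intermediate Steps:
S(r) = -40*r
g(C) = -10 - 3*C
√(W(479, S(13)) + g(517)) = √((197 - 40*13) + (-10 - 3*517)) = √((197 - 520) + (-10 - 1551)) = √(-323 - 1561) = √(-1884) = 2*I*√471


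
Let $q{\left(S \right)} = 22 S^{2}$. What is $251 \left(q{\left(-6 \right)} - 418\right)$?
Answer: $93874$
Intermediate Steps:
$251 \left(q{\left(-6 \right)} - 418\right) = 251 \left(22 \left(-6\right)^{2} - 418\right) = 251 \left(22 \cdot 36 - 418\right) = 251 \left(792 - 418\right) = 251 \cdot 374 = 93874$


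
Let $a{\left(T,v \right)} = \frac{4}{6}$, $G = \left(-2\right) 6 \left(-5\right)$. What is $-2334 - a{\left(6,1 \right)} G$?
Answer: $-2374$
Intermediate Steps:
$G = 60$ ($G = \left(-12\right) \left(-5\right) = 60$)
$a{\left(T,v \right)} = \frac{2}{3}$ ($a{\left(T,v \right)} = 4 \cdot \frac{1}{6} = \frac{2}{3}$)
$-2334 - a{\left(6,1 \right)} G = -2334 - \frac{2}{3} \cdot 60 = -2334 - 40 = -2374$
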